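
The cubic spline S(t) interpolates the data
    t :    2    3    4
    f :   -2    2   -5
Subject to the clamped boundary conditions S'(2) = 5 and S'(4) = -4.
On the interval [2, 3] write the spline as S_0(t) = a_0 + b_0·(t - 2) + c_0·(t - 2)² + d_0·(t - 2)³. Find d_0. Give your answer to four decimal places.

Let σ_i = S''(x_i). Step sizes h_i = 1, 1; slopes of the chords Δ_i = (y_(i+1) - y_i)/h_i = 4, -7.
  1·σ_0 + 4·σ_1 + 1·σ_2 = 6(Δ_1 - Δ_0) = -66
Clamped end conditions give two more equations: 2h_0·σ_0 + h_0·σ_1 = 6(Δ_0 - S'(2)) = -6 and h_1·σ_1 + 2h_1·σ_2 = 6(S'(4) - Δ_1) = 18.
Solving the tridiagonal system: σ_0 = 9, σ_1 = -24, σ_2 = 21.
On [2, 3], with S_0(t) = a_0 + b_0·(t - 2) + c_0·(t - 2)² + d_0·(t - 2)³: c_0 = σ_0/2 = 9/2, d_0 = (σ_1 - σ_0)/(6h_0) = -11/2, b_0 = Δ_0 - h_0(2σ_0 + σ_1)/6 = 5.

-5.5000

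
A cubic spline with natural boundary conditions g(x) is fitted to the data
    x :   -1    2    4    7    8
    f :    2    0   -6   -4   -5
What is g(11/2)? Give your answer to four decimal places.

-5.4812

Let m_i = g''(x_i). Step sizes h_i = 3, 2, 3, 1; slopes of the chords Δ_i = (y_(i+1) - y_i)/h_i = -2/3, -3, 2/3, -1.
  3·m_0 + 10·m_1 + 2·m_2 = 6(Δ_1 - Δ_0) = -14
  2·m_1 + 10·m_2 + 3·m_3 = 6(Δ_2 - Δ_1) = 22
  3·m_2 + 8·m_3 + 1·m_4 = 6(Δ_3 - Δ_2) = -10
Natural end conditions: m_0 = m_4 = 0.
Hence m_0 = 0, m_1 = -703/339, m_2 = 1142/339, m_3 = -284/113, m_4 = 0.
On [4, 7], g(x) = -6 - 490/339·(x - 4) + 571/339·(x - 4)² - 997/3051·(x - 4)³.
With (x - 4) = 3/2: g(11/2) = -4955/904.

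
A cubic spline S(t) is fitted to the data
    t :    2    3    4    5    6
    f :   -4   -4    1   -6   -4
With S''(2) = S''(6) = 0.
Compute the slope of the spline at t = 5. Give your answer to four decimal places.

-4.7143

With m_i denoting the second derivative at x_i, h_i = 1, 1, 1, 1, and Δ_i = (y_(i+1) − y_i)/h_i = 0, 5, -7, 2:
  1·m_0 + 4·m_1 + 1·m_2 = 6(Δ_1 - Δ_0) = 30
  1·m_1 + 4·m_2 + 1·m_3 = 6(Δ_2 - Δ_1) = -72
  1·m_2 + 4·m_3 + 1·m_4 = 6(Δ_3 - Δ_2) = 54
Natural end conditions: m_0 = m_4 = 0.
Hence m_0 = 0, m_1 = 99/7, m_2 = -186/7, m_3 = 141/7, m_4 = 0.
On [5, 6], S'(t) = b_3 + 2c_3·(t - 5) + 3d_3·(t - 5)² with b_3 = Δ_3 - h_3(2m_3 + m_4)/6 = -33/7, c_3 = m_3/2 = 141/14, d_3 = (m_4 - m_3)/(6h_3) = -47/14. So S'(5) = -33/7.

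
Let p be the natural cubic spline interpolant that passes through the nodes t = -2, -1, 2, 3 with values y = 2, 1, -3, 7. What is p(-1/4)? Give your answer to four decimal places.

Put m_i = p'' at the i-th knot. Here h = (1, 3, 1) and Δ = (-1, -4/3, 10), so the interior equations h_(i-1)·m_(i-1) + 2(h_(i-1)+h_i)·m_i + h_i·m_(i+1) = 6(Δ_i − Δ_(i-1)) read
  1·m_0 + 8·m_1 + 3·m_2 = 6(Δ_1 - Δ_0) = -2
  3·m_1 + 8·m_2 + 1·m_3 = 6(Δ_2 - Δ_1) = 68
Natural end conditions: m_0 = m_3 = 0.
Forward elimination and back-substitution give m_0 = 0, m_1 = -4, m_2 = 10, m_3 = 0.
On [-1, 2], p(t) = 1 - 7/3·(t + 1) - 2·(t + 1)² + 7/9·(t + 1)³.
With (t + 1) = 3/4: p(-1/4) = -99/64.

-1.5469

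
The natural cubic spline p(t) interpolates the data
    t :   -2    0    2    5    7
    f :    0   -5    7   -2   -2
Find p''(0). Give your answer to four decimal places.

8.4724

With M_i denoting the second derivative at x_i, h_i = 2, 2, 3, 2, and Δ_i = (y_(i+1) − y_i)/h_i = -5/2, 6, -3, 0:
  2·M_0 + 8·M_1 + 2·M_2 = 6(Δ_1 - Δ_0) = 51
  2·M_1 + 10·M_2 + 3·M_3 = 6(Δ_2 - Δ_1) = -54
  3·M_2 + 10·M_3 + 2·M_4 = 6(Δ_3 - Δ_2) = 18
Natural end conditions: M_0 = M_4 = 0.
Solving: M_0 = 0, M_1 = 5829/688, M_2 = -1443/172, M_3 = 1485/344, M_4 = 0.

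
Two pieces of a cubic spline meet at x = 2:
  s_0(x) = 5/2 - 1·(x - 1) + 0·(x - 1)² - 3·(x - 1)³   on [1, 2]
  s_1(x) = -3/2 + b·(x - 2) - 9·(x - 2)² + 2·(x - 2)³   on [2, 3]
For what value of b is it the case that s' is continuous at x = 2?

-10

s_0'(x) = -1 + 0·(x - 1) - 9·(x - 1)², so s_0'(2) = -10. On the right, s_1'(2) = b, so b = -10.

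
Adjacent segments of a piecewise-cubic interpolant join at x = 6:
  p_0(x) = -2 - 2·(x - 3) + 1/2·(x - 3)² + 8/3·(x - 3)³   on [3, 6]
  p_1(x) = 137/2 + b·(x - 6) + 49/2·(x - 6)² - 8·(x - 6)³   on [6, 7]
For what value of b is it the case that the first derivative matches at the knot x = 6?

p_0'(x) = -2 + 1·(x - 3) + 8·(x - 3)², so p_0'(6) = 73. On the right, p_1'(6) = b, so b = 73.

73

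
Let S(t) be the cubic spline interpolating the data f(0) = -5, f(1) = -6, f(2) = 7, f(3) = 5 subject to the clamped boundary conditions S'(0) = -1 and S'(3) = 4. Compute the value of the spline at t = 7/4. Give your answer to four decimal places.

Put M_i = S'' at the i-th knot. Here h = (1, 1, 1) and Δ = (-1, 13, -2), so the interior equations h_(i-1)·M_(i-1) + 2(h_(i-1)+h_i)·M_i + h_i·M_(i+1) = 6(Δ_i − Δ_(i-1)) read
  1·M_0 + 4·M_1 + 1·M_2 = 6(Δ_1 - Δ_0) = 84
  1·M_1 + 4·M_2 + 1·M_3 = 6(Δ_2 - Δ_1) = -90
Clamped end conditions give two more equations: 2h_0·M_0 + h_0·M_1 = 6(Δ_0 - S'(0)) = 0 and h_2·M_2 + 2h_2·M_3 = 6(S'(3) - Δ_2) = 36.
Hence M_0 = -268/15, M_1 = 536/15, M_2 = -616/15, M_3 = 578/15.
On [1, 2], S(t) = -6 + 119/15·(t - 1) + 268/15·(t - 1)² - 64/5·(t - 1)³.
With (t - 1) = 3/4: S(7/4) = 23/5.

4.6000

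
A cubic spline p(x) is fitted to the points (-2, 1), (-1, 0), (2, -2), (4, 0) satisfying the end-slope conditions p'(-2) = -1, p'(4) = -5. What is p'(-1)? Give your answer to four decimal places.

Write M_i for p''(x_i). With h_i = 1, 3, 2 and divided differences Δ_i = -1, -2/3, 1, the continuity of p' gives the tridiagonal system
  1·M_0 + 8·M_1 + 3·M_2 = 6(Δ_1 - Δ_0) = 2
  3·M_1 + 10·M_2 + 2·M_3 = 6(Δ_2 - Δ_1) = 10
Clamped end conditions give two more equations: 2h_0·M_0 + h_0·M_1 = 6(Δ_0 - p'(-2)) = 0 and h_2·M_2 + 2h_2·M_3 = 6(p'(4) - Δ_2) = -36.
Forward elimination and back-substitution give M_0 = 22/39, M_1 = -44/39, M_2 = 136/39, M_3 = -419/39.
On [-1, 2], p'(x) = b_1 + 2c_1·(x + 1) + 3d_1·(x + 1)² with b_1 = Δ_1 - h_1(2M_1 + M_2)/6 = -50/39, c_1 = M_1/2 = -22/39, d_1 = (M_2 - M_1)/(6h_1) = 10/39. So p'(-1) = -50/39.

-1.2821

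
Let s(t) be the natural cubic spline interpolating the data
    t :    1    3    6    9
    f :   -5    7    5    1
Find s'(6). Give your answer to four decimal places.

Let M_i = s''(x_i). Step sizes h_i = 2, 3, 3; slopes of the chords Δ_i = (y_(i+1) - y_i)/h_i = 6, -2/3, -4/3.
  2·M_0 + 10·M_1 + 3·M_2 = 6(Δ_1 - Δ_0) = -40
  3·M_1 + 12·M_2 + 3·M_3 = 6(Δ_2 - Δ_1) = -4
Natural end conditions: M_0 = M_3 = 0.
Solving the tridiagonal system: M_0 = 0, M_1 = -156/37, M_2 = 80/111, M_3 = 0.
On [6, 9], s'(t) = b_2 + 2c_2·(t - 6) + 3d_2·(t - 6)² with b_2 = Δ_2 - h_2(2M_2 + M_3)/6 = -76/37, c_2 = M_2/2 = 40/111, d_2 = (M_3 - M_2)/(6h_2) = -40/999. So s'(6) = -76/37.

-2.0541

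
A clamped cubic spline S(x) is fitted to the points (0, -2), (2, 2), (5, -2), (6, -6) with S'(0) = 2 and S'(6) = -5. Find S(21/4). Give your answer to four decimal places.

-2.8486

Let M_i = S''(x_i). Step sizes h_i = 2, 3, 1; slopes of the chords Δ_i = (y_(i+1) - y_i)/h_i = 2, -4/3, -4.
  2·M_0 + 10·M_1 + 3·M_2 = 6(Δ_1 - Δ_0) = -20
  3·M_1 + 8·M_2 + 1·M_3 = 6(Δ_2 - Δ_1) = -16
Clamped end conditions give two more equations: 2h_0·M_0 + h_0·M_1 = 6(Δ_0 - S'(0)) = 0 and h_2·M_2 + 2h_2·M_3 = 6(S'(6) - Δ_2) = -6.
Forward elimination and back-substitution give M_0 = 37/39, M_1 = -74/39, M_2 = -38/39, M_3 = -98/39.
On [5, 6], S(x) = -2 - 127/39·(x - 5) - 19/39·(x - 5)² - 10/39·(x - 5)³.
With (x - 5) = 1/4: S(21/4) = -1185/416.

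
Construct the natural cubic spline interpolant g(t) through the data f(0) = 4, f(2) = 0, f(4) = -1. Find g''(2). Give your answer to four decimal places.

1.1250

Let M_i = g''(x_i). Step sizes h_i = 2, 2; slopes of the chords Δ_i = (y_(i+1) - y_i)/h_i = -2, -1/2.
  2·M_0 + 8·M_1 + 2·M_2 = 6(Δ_1 - Δ_0) = 9
Natural end conditions: M_0 = M_2 = 0.
Forward elimination and back-substitution give M_0 = 0, M_1 = 9/8, M_2 = 0.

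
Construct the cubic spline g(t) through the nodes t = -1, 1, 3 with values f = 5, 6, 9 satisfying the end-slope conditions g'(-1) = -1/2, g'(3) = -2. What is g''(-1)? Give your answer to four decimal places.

0.3750

With M_i denoting the second derivative at x_i, h_i = 2, 2, and Δ_i = (y_(i+1) − y_i)/h_i = 1/2, 3/2:
  2·M_0 + 8·M_1 + 2·M_2 = 6(Δ_1 - Δ_0) = 6
Clamped end conditions give two more equations: 2h_0·M_0 + h_0·M_1 = 6(Δ_0 - g'(-1)) = 6 and h_1·M_1 + 2h_1·M_2 = 6(g'(3) - Δ_1) = -21.
Solving: M_0 = 3/8, M_1 = 9/4, M_2 = -51/8.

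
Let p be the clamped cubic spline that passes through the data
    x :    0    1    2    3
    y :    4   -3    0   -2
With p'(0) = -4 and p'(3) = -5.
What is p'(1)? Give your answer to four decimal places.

-2.6667

Let M_i = p''(x_i). Step sizes h_i = 1, 1, 1; slopes of the chords Δ_i = (y_(i+1) - y_i)/h_i = -7, 3, -2.
  1·M_0 + 4·M_1 + 1·M_2 = 6(Δ_1 - Δ_0) = 60
  1·M_1 + 4·M_2 + 1·M_3 = 6(Δ_2 - Δ_1) = -30
Clamped end conditions give two more equations: 2h_0·M_0 + h_0·M_1 = 6(Δ_0 - p'(0)) = -18 and h_2·M_2 + 2h_2·M_3 = 6(p'(3) - Δ_2) = -18.
Forward elimination and back-substitution give M_0 = -62/3, M_1 = 70/3, M_2 = -38/3, M_3 = -8/3.
On [1, 2], p'(x) = b_1 + 2c_1·(x - 1) + 3d_1·(x - 1)² with b_1 = Δ_1 - h_1(2M_1 + M_2)/6 = -8/3, c_1 = M_1/2 = 35/3, d_1 = (M_2 - M_1)/(6h_1) = -6. So p'(1) = -8/3.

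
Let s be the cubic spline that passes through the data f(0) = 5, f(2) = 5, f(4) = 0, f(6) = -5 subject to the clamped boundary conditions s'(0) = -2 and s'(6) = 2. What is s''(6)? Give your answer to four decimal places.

7.3333

Write σ_i for s''(x_i). With h_i = 2, 2, 2 and divided differences Δ_i = 0, -5/2, -5/2, the continuity of s' gives the tridiagonal system
  2·σ_0 + 8·σ_1 + 2·σ_2 = 6(Δ_1 - Δ_0) = -15
  2·σ_1 + 8·σ_2 + 2·σ_3 = 6(Δ_2 - Δ_1) = 0
Clamped end conditions give two more equations: 2h_0·σ_0 + h_0·σ_1 = 6(Δ_0 - s'(0)) = 12 and h_2·σ_2 + 2h_2·σ_3 = 6(s'(6) - Δ_2) = 27.
Forward elimination and back-substitution give σ_0 = 13/3, σ_1 = -8/3, σ_2 = -7/6, σ_3 = 22/3.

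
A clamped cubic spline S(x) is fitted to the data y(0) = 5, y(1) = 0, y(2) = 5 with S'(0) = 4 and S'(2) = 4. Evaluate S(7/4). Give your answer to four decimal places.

Let σ_i = S''(x_i). Step sizes h_i = 1, 1; slopes of the chords Δ_i = (y_(i+1) - y_i)/h_i = -5, 5.
  1·σ_0 + 4·σ_1 + 1·σ_2 = 6(Δ_1 - Δ_0) = 60
Clamped end conditions give two more equations: 2h_0·σ_0 + h_0·σ_1 = 6(Δ_0 - S'(0)) = -54 and h_1·σ_1 + 2h_1·σ_2 = 6(S'(2) - Δ_1) = -6.
Solving the tridiagonal system: σ_0 = -42, σ_1 = 30, σ_2 = -18.
On [1, 2], S(x) = 0 - 2·(x - 1) + 15·(x - 1)² - 8·(x - 1)³.
With (x - 1) = 3/4: S(7/4) = 57/16.

3.5625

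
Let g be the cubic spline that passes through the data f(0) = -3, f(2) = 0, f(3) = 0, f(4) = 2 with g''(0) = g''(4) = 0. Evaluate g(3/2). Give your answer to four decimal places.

Let M_i = g''(x_i). Step sizes h_i = 2, 1, 1; slopes of the chords Δ_i = (y_(i+1) - y_i)/h_i = 3/2, 0, 2.
  2·M_0 + 6·M_1 + 1·M_2 = 6(Δ_1 - Δ_0) = -9
  1·M_1 + 4·M_2 + 1·M_3 = 6(Δ_2 - Δ_1) = 12
Natural end conditions: M_0 = M_3 = 0.
Solving: M_0 = 0, M_1 = -48/23, M_2 = 81/23, M_3 = 0.
On [0, 2], g(t) = -3 + 101/46·t + 0·t² - 4/23·t³.
With t = 3/2: g(3/2) = -27/92.

-0.2935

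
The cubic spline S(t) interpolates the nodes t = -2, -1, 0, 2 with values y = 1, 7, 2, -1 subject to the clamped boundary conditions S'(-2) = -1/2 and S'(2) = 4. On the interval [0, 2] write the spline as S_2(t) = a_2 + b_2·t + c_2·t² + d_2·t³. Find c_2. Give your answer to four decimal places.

3.0682

Put m_i = S'' at the i-th knot. Here h = (1, 1, 2) and Δ = (6, -5, -3/2), so the interior equations h_(i-1)·m_(i-1) + 2(h_(i-1)+h_i)·m_i + h_i·m_(i+1) = 6(Δ_i − Δ_(i-1)) read
  1·m_0 + 4·m_1 + 1·m_2 = 6(Δ_1 - Δ_0) = -66
  1·m_1 + 6·m_2 + 2·m_3 = 6(Δ_2 - Δ_1) = 21
Clamped end conditions give two more equations: 2h_0·m_0 + h_0·m_1 = 6(Δ_0 - S'(-2)) = 39 and h_2·m_2 + 2h_2·m_3 = 6(S'(2) - Δ_2) = 33.
Forward elimination and back-substitution give m_0 = 717/22, m_1 = -288/11, m_2 = 135/22, m_3 = 57/11.
On [0, 2], with S_2(t) = a_2 + b_2·t + c_2·t² + d_2·t³: c_2 = m_2/2 = 135/44, d_2 = (m_3 - m_2)/(6h_2) = -7/88, b_2 = Δ_2 - h_2(2m_2 + m_3)/6 = -161/22.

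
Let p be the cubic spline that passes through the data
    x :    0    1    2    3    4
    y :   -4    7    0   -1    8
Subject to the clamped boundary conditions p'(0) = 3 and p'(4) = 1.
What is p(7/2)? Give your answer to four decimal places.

Let M_i = p''(x_i). Step sizes h_i = 1, 1, 1, 1; slopes of the chords Δ_i = (y_(i+1) - y_i)/h_i = 11, -7, -1, 9.
  1·M_0 + 4·M_1 + 1·M_2 = 6(Δ_1 - Δ_0) = -108
  1·M_1 + 4·M_2 + 1·M_3 = 6(Δ_2 - Δ_1) = 36
  1·M_2 + 4·M_3 + 1·M_4 = 6(Δ_3 - Δ_2) = 60
Clamped end conditions give two more equations: 2h_0·M_0 + h_0·M_1 = 6(Δ_0 - p'(0)) = 48 and h_3·M_3 + 2h_3·M_4 = 6(p'(4) - Δ_3) = -48.
Solving: M_0 = 629/14, M_1 = -293/7, M_2 = 29/2, M_3 = 139/7, M_4 = -475/14.
On [3, 4], p(x) = -1 + 225/28·(x - 3) + 139/14·(x - 3)² - 251/28·(x - 3)³.
With (x - 3) = 1/2: p(7/2) = 981/224.

4.3795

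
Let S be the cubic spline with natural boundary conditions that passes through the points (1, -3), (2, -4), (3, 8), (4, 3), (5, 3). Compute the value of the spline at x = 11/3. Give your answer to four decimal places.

Let σ_i = S''(x_i). Step sizes h_i = 1, 1, 1, 1; slopes of the chords Δ_i = (y_(i+1) - y_i)/h_i = -1, 12, -5, 0.
  1·σ_0 + 4·σ_1 + 1·σ_2 = 6(Δ_1 - Δ_0) = 78
  1·σ_1 + 4·σ_2 + 1·σ_3 = 6(Δ_2 - Δ_1) = -102
  1·σ_2 + 4·σ_3 + 1·σ_4 = 6(Δ_3 - Δ_2) = 30
Natural end conditions: σ_0 = σ_4 = 0.
Solving the tridiagonal system: σ_0 = 0, σ_1 = 201/7, σ_2 = -258/7, σ_3 = 117/7, σ_4 = 0.
On [3, 4], S(x) = 8 + 9/2·(x - 3) - 129/7·(x - 3)² + 125/14·(x - 3)³.
With (x - 3) = 2/3: S(11/3) = 1031/189.

5.4550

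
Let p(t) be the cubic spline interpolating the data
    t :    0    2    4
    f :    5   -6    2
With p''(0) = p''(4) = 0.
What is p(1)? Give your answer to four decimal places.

With m_i denoting the second derivative at x_i, h_i = 2, 2, and Δ_i = (y_(i+1) − y_i)/h_i = -11/2, 4:
  2·m_0 + 8·m_1 + 2·m_2 = 6(Δ_1 - Δ_0) = 57
Natural end conditions: m_0 = m_2 = 0.
Solving: m_0 = 0, m_1 = 57/8, m_2 = 0.
On [0, 2], p(t) = 5 - 63/8·t + 0·t² + 19/32·t³.
With t = 1: p(1) = -73/32.

-2.2813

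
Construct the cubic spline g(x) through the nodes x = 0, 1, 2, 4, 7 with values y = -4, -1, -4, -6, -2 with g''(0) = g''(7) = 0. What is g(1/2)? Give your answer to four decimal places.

-1.8843

Put σ_i = g'' at the i-th knot. Here h = (1, 1, 2, 3) and Δ = (3, -3, -1, 4/3), so the interior equations h_(i-1)·σ_(i-1) + 2(h_(i-1)+h_i)·σ_i + h_i·σ_(i+1) = 6(Δ_i − Δ_(i-1)) read
  1·σ_0 + 4·σ_1 + 1·σ_2 = 6(Δ_1 - Δ_0) = -36
  1·σ_1 + 6·σ_2 + 2·σ_3 = 6(Δ_2 - Δ_1) = 12
  2·σ_2 + 10·σ_3 + 3·σ_4 = 6(Δ_3 - Δ_2) = 14
Natural end conditions: σ_0 = σ_4 = 0.
Forward elimination and back-substitution give σ_0 = 0, σ_1 = -1054/107, σ_2 = 364/107, σ_3 = 77/107, σ_4 = 0.
On [0, 1], g(x) = -4 + 1490/321·x + 0·x² - 527/321·x³.
With x = 1/2: g(1/2) = -1613/856.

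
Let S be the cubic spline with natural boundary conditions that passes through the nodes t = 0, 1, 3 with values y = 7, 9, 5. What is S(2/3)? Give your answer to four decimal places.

With m_i denoting the second derivative at x_i, h_i = 1, 2, and Δ_i = (y_(i+1) − y_i)/h_i = 2, -2:
  1·m_0 + 6·m_1 + 2·m_2 = 6(Δ_1 - Δ_0) = -24
Natural end conditions: m_0 = m_2 = 0.
Forward elimination and back-substitution give m_0 = 0, m_1 = -4, m_2 = 0.
On [0, 1], S(t) = 7 + 8/3·t + 0·t² - 2/3·t³.
With t = 2/3: S(2/3) = 695/81.

8.5802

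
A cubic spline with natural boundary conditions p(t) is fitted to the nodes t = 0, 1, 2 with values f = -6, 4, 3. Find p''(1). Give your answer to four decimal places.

Let M_i = p''(x_i). Step sizes h_i = 1, 1; slopes of the chords Δ_i = (y_(i+1) - y_i)/h_i = 10, -1.
  1·M_0 + 4·M_1 + 1·M_2 = 6(Δ_1 - Δ_0) = -66
Natural end conditions: M_0 = M_2 = 0.
Solving: M_0 = 0, M_1 = -33/2, M_2 = 0.

-16.5000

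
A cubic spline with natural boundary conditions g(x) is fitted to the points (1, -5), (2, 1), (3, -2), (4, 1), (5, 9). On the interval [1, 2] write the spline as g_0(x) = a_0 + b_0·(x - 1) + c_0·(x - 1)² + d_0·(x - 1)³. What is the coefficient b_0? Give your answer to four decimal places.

8.7500

Write M_i for g''(x_i). With h_i = 1, 1, 1, 1 and divided differences Δ_i = 6, -3, 3, 8, the continuity of g' gives the tridiagonal system
  1·M_0 + 4·M_1 + 1·M_2 = 6(Δ_1 - Δ_0) = -54
  1·M_1 + 4·M_2 + 1·M_3 = 6(Δ_2 - Δ_1) = 36
  1·M_2 + 4·M_3 + 1·M_4 = 6(Δ_3 - Δ_2) = 30
Natural end conditions: M_0 = M_4 = 0.
Solving: M_0 = 0, M_1 = -33/2, M_2 = 12, M_3 = 9/2, M_4 = 0.
On [1, 2], with g_0(x) = a_0 + b_0·(x - 1) + c_0·(x - 1)² + d_0·(x - 1)³: c_0 = M_0/2 = 0, d_0 = (M_1 - M_0)/(6h_0) = -11/4, b_0 = Δ_0 - h_0(2M_0 + M_1)/6 = 35/4.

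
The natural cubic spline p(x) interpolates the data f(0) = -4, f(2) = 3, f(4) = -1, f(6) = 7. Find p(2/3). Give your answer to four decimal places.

With M_i denoting the second derivative at x_i, h_i = 2, 2, 2, and Δ_i = (y_(i+1) − y_i)/h_i = 7/2, -2, 4:
  2·M_0 + 8·M_1 + 2·M_2 = 6(Δ_1 - Δ_0) = -33
  2·M_1 + 8·M_2 + 2·M_3 = 6(Δ_2 - Δ_1) = 36
Natural end conditions: M_0 = M_3 = 0.
Forward elimination and back-substitution give M_0 = 0, M_1 = -28/5, M_2 = 59/10, M_3 = 0.
On [0, 2], p(x) = -4 + 161/30·x + 0·x² - 7/15·x³.
With x = 2/3: p(2/3) = -227/405.

-0.5605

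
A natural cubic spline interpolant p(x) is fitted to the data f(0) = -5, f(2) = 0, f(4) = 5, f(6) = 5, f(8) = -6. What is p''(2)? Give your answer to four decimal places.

With m_i denoting the second derivative at x_i, h_i = 2, 2, 2, 2, and Δ_i = (y_(i+1) − y_i)/h_i = 5/2, 5/2, 0, -11/2:
  2·m_0 + 8·m_1 + 2·m_2 = 6(Δ_1 - Δ_0) = 0
  2·m_1 + 8·m_2 + 2·m_3 = 6(Δ_2 - Δ_1) = -15
  2·m_2 + 8·m_3 + 2·m_4 = 6(Δ_3 - Δ_2) = -33
Natural end conditions: m_0 = m_4 = 0.
Solving the tridiagonal system: m_0 = 0, m_1 = 27/112, m_2 = -27/28, m_3 = -435/112, m_4 = 0.

0.2411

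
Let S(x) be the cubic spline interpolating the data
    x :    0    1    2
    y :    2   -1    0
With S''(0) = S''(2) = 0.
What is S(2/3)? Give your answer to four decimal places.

Put M_i = S'' at the i-th knot. Here h = (1, 1) and Δ = (-3, 1), so the interior equations h_(i-1)·M_(i-1) + 2(h_(i-1)+h_i)·M_i + h_i·M_(i+1) = 6(Δ_i − Δ_(i-1)) read
  1·M_0 + 4·M_1 + 1·M_2 = 6(Δ_1 - Δ_0) = 24
Natural end conditions: M_0 = M_2 = 0.
Hence M_0 = 0, M_1 = 6, M_2 = 0.
On [0, 1], S(x) = 2 - 4·x + 0·x² + 1·x³.
With x = 2/3: S(2/3) = -10/27.

-0.3704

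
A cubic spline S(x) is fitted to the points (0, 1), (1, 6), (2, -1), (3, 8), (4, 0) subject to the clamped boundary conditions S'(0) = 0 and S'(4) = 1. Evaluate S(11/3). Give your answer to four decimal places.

1.9259

Let σ_i = S''(x_i). Step sizes h_i = 1, 1, 1, 1; slopes of the chords Δ_i = (y_(i+1) - y_i)/h_i = 5, -7, 9, -8.
  1·σ_0 + 4·σ_1 + 1·σ_2 = 6(Δ_1 - Δ_0) = -72
  1·σ_1 + 4·σ_2 + 1·σ_3 = 6(Δ_2 - Δ_1) = 96
  1·σ_2 + 4·σ_3 + 1·σ_4 = 6(Δ_3 - Δ_2) = -102
Clamped end conditions give two more equations: 2h_0·σ_0 + h_0·σ_1 = 6(Δ_0 - S'(0)) = 30 and h_3·σ_3 + 2h_3·σ_4 = 6(S'(4) - Δ_3) = 54.
Hence σ_0 = 34, σ_1 = -38, σ_2 = 46, σ_3 = -50, σ_4 = 52.
On [3, 4], S(x) = 8 + 0·(x - 3) - 25·(x - 3)² + 17·(x - 3)³.
With (x - 3) = 2/3: S(11/3) = 52/27.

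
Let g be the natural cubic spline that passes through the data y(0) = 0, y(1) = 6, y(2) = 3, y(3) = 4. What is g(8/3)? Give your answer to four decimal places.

3.1728

With M_i denoting the second derivative at x_i, h_i = 1, 1, 1, and Δ_i = (y_(i+1) − y_i)/h_i = 6, -3, 1:
  1·M_0 + 4·M_1 + 1·M_2 = 6(Δ_1 - Δ_0) = -54
  1·M_1 + 4·M_2 + 1·M_3 = 6(Δ_2 - Δ_1) = 24
Natural end conditions: M_0 = M_3 = 0.
Forward elimination and back-substitution give M_0 = 0, M_1 = -16, M_2 = 10, M_3 = 0.
On [2, 3], g(x) = 3 - 7/3·(x - 2) + 5·(x - 2)² - 5/3·(x - 2)³.
With (x - 2) = 2/3: g(8/3) = 257/81.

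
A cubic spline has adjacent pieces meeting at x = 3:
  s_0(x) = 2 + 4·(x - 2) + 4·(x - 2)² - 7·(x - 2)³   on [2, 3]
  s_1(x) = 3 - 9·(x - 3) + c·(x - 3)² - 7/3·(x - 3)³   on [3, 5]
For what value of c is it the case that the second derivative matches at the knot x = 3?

s_0''(x) = 8 - 42·(x - 2), so s_0''(3) = -34. On the right, s_1''(3) = 2c, so c = -17.

-17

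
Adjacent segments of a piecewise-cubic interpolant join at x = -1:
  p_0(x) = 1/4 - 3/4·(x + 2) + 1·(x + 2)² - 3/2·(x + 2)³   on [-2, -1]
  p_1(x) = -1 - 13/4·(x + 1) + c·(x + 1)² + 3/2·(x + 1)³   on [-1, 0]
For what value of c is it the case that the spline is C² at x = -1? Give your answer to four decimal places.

p_0''(x) = 2 - 9·(x + 2), so p_0''(-1) = -7. On the right, p_1''(-1) = 2c, so c = -7/2.

-3.5000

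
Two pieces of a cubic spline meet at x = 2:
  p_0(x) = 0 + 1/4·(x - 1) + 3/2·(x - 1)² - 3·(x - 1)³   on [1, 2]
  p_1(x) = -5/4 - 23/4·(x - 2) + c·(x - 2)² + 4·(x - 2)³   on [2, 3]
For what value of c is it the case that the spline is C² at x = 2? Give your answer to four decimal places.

-7.5000

p_0''(x) = 3 - 18·(x - 1), so p_0''(2) = -15. On the right, p_1''(2) = 2c, so c = -15/2.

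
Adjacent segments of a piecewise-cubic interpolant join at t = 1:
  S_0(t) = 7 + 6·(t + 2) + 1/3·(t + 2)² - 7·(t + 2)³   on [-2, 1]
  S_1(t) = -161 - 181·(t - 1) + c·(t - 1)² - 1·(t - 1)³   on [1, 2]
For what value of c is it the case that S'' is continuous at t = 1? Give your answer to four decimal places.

S_0''(t) = 2/3 - 42·(t + 2), so S_0''(1) = -376/3. On the right, S_1''(1) = 2c, so c = -188/3.

-62.6667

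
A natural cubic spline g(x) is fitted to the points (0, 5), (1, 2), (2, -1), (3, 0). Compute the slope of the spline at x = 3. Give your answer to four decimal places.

With M_i denoting the second derivative at x_i, h_i = 1, 1, 1, and Δ_i = (y_(i+1) − y_i)/h_i = -3, -3, 1:
  1·M_0 + 4·M_1 + 1·M_2 = 6(Δ_1 - Δ_0) = 0
  1·M_1 + 4·M_2 + 1·M_3 = 6(Δ_2 - Δ_1) = 24
Natural end conditions: M_0 = M_3 = 0.
Solving the tridiagonal system: M_0 = 0, M_1 = -8/5, M_2 = 32/5, M_3 = 0.
On [2, 3], g'(x) = b_2 + 2c_2·(x - 2) + 3d_2·(x - 2)² with b_2 = Δ_2 - h_2(2M_2 + M_3)/6 = -17/15, c_2 = M_2/2 = 16/5, d_2 = (M_3 - M_2)/(6h_2) = -16/15. So g'(3) = 31/15.

2.0667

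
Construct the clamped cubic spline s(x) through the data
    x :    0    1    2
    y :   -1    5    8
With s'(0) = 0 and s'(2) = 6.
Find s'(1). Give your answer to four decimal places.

5.2500

Put M_i = s'' at the i-th knot. Here h = (1, 1) and Δ = (6, 3), so the interior equations h_(i-1)·M_(i-1) + 2(h_(i-1)+h_i)·M_i + h_i·M_(i+1) = 6(Δ_i − Δ_(i-1)) read
  1·M_0 + 4·M_1 + 1·M_2 = 6(Δ_1 - Δ_0) = -18
Clamped end conditions give two more equations: 2h_0·M_0 + h_0·M_1 = 6(Δ_0 - s'(0)) = 36 and h_1·M_1 + 2h_1·M_2 = 6(s'(2) - Δ_1) = 18.
Solving: M_0 = 51/2, M_1 = -15, M_2 = 33/2.
On [1, 2], s'(x) = b_1 + 2c_1·(x - 1) + 3d_1·(x - 1)² with b_1 = Δ_1 - h_1(2M_1 + M_2)/6 = 21/4, c_1 = M_1/2 = -15/2, d_1 = (M_2 - M_1)/(6h_1) = 21/4. So s'(1) = 21/4.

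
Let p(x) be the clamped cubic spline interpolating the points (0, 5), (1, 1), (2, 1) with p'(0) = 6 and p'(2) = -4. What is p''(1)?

Write m_i for p''(x_i). With h_i = 1, 1 and divided differences Δ_i = -4, 0, the continuity of p' gives the tridiagonal system
  1·m_0 + 4·m_1 + 1·m_2 = 6(Δ_1 - Δ_0) = 24
Clamped end conditions give two more equations: 2h_0·m_0 + h_0·m_1 = 6(Δ_0 - p'(0)) = -60 and h_1·m_1 + 2h_1·m_2 = 6(p'(2) - Δ_1) = -24.
Hence m_0 = -41, m_1 = 22, m_2 = -23.

22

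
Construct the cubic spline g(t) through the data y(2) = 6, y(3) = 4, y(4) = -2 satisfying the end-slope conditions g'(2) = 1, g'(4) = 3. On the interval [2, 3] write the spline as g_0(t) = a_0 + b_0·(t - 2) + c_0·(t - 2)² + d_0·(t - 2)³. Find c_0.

Put M_i = g'' at the i-th knot. Here h = (1, 1) and Δ = (-2, -6), so the interior equations h_(i-1)·M_(i-1) + 2(h_(i-1)+h_i)·M_i + h_i·M_(i+1) = 6(Δ_i − Δ_(i-1)) read
  1·M_0 + 4·M_1 + 1·M_2 = 6(Δ_1 - Δ_0) = -24
Clamped end conditions give two more equations: 2h_0·M_0 + h_0·M_1 = 6(Δ_0 - g'(2)) = -18 and h_1·M_1 + 2h_1·M_2 = 6(g'(4) - Δ_1) = 54.
Forward elimination and back-substitution give M_0 = -2, M_1 = -14, M_2 = 34.
On [2, 3], with g_0(t) = a_0 + b_0·(t - 2) + c_0·(t - 2)² + d_0·(t - 2)³: c_0 = M_0/2 = -1, d_0 = (M_1 - M_0)/(6h_0) = -2, b_0 = Δ_0 - h_0(2M_0 + M_1)/6 = 1.

-1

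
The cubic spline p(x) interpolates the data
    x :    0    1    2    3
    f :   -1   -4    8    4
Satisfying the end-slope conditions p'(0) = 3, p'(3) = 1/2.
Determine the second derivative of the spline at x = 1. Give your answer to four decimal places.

43.3333

Write m_i for p''(x_i). With h_i = 1, 1, 1 and divided differences Δ_i = -3, 12, -4, the continuity of p' gives the tridiagonal system
  1·m_0 + 4·m_1 + 1·m_2 = 6(Δ_1 - Δ_0) = 90
  1·m_1 + 4·m_2 + 1·m_3 = 6(Δ_2 - Δ_1) = -96
Clamped end conditions give two more equations: 2h_0·m_0 + h_0·m_1 = 6(Δ_0 - p'(0)) = -36 and h_2·m_2 + 2h_2·m_3 = 6(p'(3) - Δ_2) = 27.
Forward elimination and back-substitution give m_0 = -119/3, m_1 = 130/3, m_2 = -131/3, m_3 = 106/3.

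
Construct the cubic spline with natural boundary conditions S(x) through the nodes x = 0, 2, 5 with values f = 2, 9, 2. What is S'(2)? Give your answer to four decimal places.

With M_i denoting the second derivative at x_i, h_i = 2, 3, and Δ_i = (y_(i+1) − y_i)/h_i = 7/2, -7/3:
  2·M_0 + 10·M_1 + 3·M_2 = 6(Δ_1 - Δ_0) = -35
Natural end conditions: M_0 = M_2 = 0.
Forward elimination and back-substitution give M_0 = 0, M_1 = -7/2, M_2 = 0.
On [2, 5], S'(x) = b_1 + 2c_1·(x - 2) + 3d_1·(x - 2)² with b_1 = Δ_1 - h_1(2M_1 + M_2)/6 = 7/6, c_1 = M_1/2 = -7/4, d_1 = (M_2 - M_1)/(6h_1) = 7/36. So S'(2) = 7/6.

1.1667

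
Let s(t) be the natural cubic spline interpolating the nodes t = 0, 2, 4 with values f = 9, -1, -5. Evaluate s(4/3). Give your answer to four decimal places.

With M_i denoting the second derivative at x_i, h_i = 2, 2, and Δ_i = (y_(i+1) − y_i)/h_i = -5, -2:
  2·M_0 + 8·M_1 + 2·M_2 = 6(Δ_1 - Δ_0) = 18
Natural end conditions: M_0 = M_2 = 0.
Hence M_0 = 0, M_1 = 9/4, M_2 = 0.
On [0, 2], s(t) = 9 - 23/4·t + 0·t² + 3/16·t³.
With t = 4/3: s(4/3) = 16/9.

1.7778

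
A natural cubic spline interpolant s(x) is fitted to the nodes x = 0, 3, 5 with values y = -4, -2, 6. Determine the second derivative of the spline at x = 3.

2

Put M_i = s'' at the i-th knot. Here h = (3, 2) and Δ = (2/3, 4), so the interior equations h_(i-1)·M_(i-1) + 2(h_(i-1)+h_i)·M_i + h_i·M_(i+1) = 6(Δ_i − Δ_(i-1)) read
  3·M_0 + 10·M_1 + 2·M_2 = 6(Δ_1 - Δ_0) = 20
Natural end conditions: M_0 = M_2 = 0.
Solving: M_0 = 0, M_1 = 2, M_2 = 0.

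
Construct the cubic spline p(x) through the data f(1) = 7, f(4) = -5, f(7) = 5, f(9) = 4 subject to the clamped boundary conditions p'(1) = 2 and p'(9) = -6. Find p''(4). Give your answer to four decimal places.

6.7544

Write σ_i for p''(x_i). With h_i = 3, 3, 2 and divided differences Δ_i = -4, 10/3, -1/2, the continuity of p' gives the tridiagonal system
  3·σ_0 + 12·σ_1 + 3·σ_2 = 6(Δ_1 - Δ_0) = 44
  3·σ_1 + 10·σ_2 + 2·σ_3 = 6(Δ_2 - Δ_1) = -23
Clamped end conditions give two more equations: 2h_0·σ_0 + h_0·σ_1 = 6(Δ_0 - p'(1)) = -36 and h_2·σ_2 + 2h_2·σ_3 = 6(p'(9) - Δ_2) = -33.
Solving: σ_0 = -1069/114, σ_1 = 385/57, σ_2 = -113/38, σ_3 = -257/38.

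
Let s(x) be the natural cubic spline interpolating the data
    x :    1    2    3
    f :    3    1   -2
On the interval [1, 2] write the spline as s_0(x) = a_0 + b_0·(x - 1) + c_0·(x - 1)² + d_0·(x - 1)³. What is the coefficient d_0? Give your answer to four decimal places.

-0.2500

Put σ_i = s'' at the i-th knot. Here h = (1, 1) and Δ = (-2, -3), so the interior equations h_(i-1)·σ_(i-1) + 2(h_(i-1)+h_i)·σ_i + h_i·σ_(i+1) = 6(Δ_i − Δ_(i-1)) read
  1·σ_0 + 4·σ_1 + 1·σ_2 = 6(Δ_1 - Δ_0) = -6
Natural end conditions: σ_0 = σ_2 = 0.
Hence σ_0 = 0, σ_1 = -3/2, σ_2 = 0.
On [1, 2], with s_0(x) = a_0 + b_0·(x - 1) + c_0·(x - 1)² + d_0·(x - 1)³: c_0 = σ_0/2 = 0, d_0 = (σ_1 - σ_0)/(6h_0) = -1/4, b_0 = Δ_0 - h_0(2σ_0 + σ_1)/6 = -7/4.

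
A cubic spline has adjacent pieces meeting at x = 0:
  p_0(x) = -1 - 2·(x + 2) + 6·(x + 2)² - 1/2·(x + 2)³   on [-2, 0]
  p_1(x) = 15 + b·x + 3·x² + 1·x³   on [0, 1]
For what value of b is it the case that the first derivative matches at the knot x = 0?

p_0'(x) = -2 + 12·(x + 2) - 3/2·(x + 2)², so p_0'(0) = 16. On the right, p_1'(0) = b, so b = 16.

16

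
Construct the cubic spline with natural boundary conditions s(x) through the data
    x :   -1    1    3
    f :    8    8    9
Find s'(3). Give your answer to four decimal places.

0.6250

Put M_i = s'' at the i-th knot. Here h = (2, 2) and Δ = (0, 1/2), so the interior equations h_(i-1)·M_(i-1) + 2(h_(i-1)+h_i)·M_i + h_i·M_(i+1) = 6(Δ_i − Δ_(i-1)) read
  2·M_0 + 8·M_1 + 2·M_2 = 6(Δ_1 - Δ_0) = 3
Natural end conditions: M_0 = M_2 = 0.
Hence M_0 = 0, M_1 = 3/8, M_2 = 0.
On [1, 3], s'(x) = b_1 + 2c_1·(x - 1) + 3d_1·(x - 1)² with b_1 = Δ_1 - h_1(2M_1 + M_2)/6 = 1/4, c_1 = M_1/2 = 3/16, d_1 = (M_2 - M_1)/(6h_1) = -1/32. So s'(3) = 5/8.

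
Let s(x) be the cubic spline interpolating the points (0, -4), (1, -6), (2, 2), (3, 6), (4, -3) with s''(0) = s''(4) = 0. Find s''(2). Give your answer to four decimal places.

Let σ_i = s''(x_i). Step sizes h_i = 1, 1, 1, 1; slopes of the chords Δ_i = (y_(i+1) - y_i)/h_i = -2, 8, 4, -9.
  1·σ_0 + 4·σ_1 + 1·σ_2 = 6(Δ_1 - Δ_0) = 60
  1·σ_1 + 4·σ_2 + 1·σ_3 = 6(Δ_2 - Δ_1) = -24
  1·σ_2 + 4·σ_3 + 1·σ_4 = 6(Δ_3 - Δ_2) = -78
Natural end conditions: σ_0 = σ_4 = 0.
Solving the tridiagonal system: σ_0 = 0, σ_1 = 459/28, σ_2 = -39/7, σ_3 = -507/28, σ_4 = 0.

-5.5714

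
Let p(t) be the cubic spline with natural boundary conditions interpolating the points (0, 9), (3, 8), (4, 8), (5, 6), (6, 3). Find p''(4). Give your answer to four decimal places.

-2.9655

With M_i denoting the second derivative at x_i, h_i = 3, 1, 1, 1, and Δ_i = (y_(i+1) − y_i)/h_i = -1/3, 0, -2, -3:
  3·M_0 + 8·M_1 + 1·M_2 = 6(Δ_1 - Δ_0) = 2
  1·M_1 + 4·M_2 + 1·M_3 = 6(Δ_2 - Δ_1) = -12
  1·M_2 + 4·M_3 + 1·M_4 = 6(Δ_3 - Δ_2) = -6
Natural end conditions: M_0 = M_4 = 0.
Hence M_0 = 0, M_1 = 18/29, M_2 = -86/29, M_3 = -22/29, M_4 = 0.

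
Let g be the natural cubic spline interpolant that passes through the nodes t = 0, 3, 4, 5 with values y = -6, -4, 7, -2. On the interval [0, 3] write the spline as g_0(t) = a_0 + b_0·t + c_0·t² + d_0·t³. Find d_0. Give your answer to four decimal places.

Write M_i for g''(x_i). With h_i = 3, 1, 1 and divided differences Δ_i = 2/3, 11, -9, the continuity of g' gives the tridiagonal system
  3·M_0 + 8·M_1 + 1·M_2 = 6(Δ_1 - Δ_0) = 62
  1·M_1 + 4·M_2 + 1·M_3 = 6(Δ_2 - Δ_1) = -120
Natural end conditions: M_0 = M_3 = 0.
Forward elimination and back-substitution give M_0 = 0, M_1 = 368/31, M_2 = -1022/31, M_3 = 0.
On [0, 3], with g_0(t) = a_0 + b_0·t + c_0·t² + d_0·t³: c_0 = M_0/2 = 0, d_0 = (M_1 - M_0)/(6h_0) = 184/279, b_0 = Δ_0 - h_0(2M_0 + M_1)/6 = -490/93.

0.6595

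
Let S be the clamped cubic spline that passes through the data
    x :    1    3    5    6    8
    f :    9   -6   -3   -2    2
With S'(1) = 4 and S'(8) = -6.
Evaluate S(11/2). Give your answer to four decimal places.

Write M_i for S''(x_i). With h_i = 2, 2, 1, 2 and divided differences Δ_i = -15/2, 3/2, 1, 2, the continuity of S' gives the tridiagonal system
  2·M_0 + 8·M_1 + 2·M_2 = 6(Δ_1 - Δ_0) = 54
  2·M_1 + 6·M_2 + 1·M_3 = 6(Δ_2 - Δ_1) = -3
  1·M_2 + 6·M_3 + 2·M_4 = 6(Δ_3 - Δ_2) = 6
Clamped end conditions give two more equations: 2h_0·M_0 + h_0·M_1 = 6(Δ_0 - S'(1)) = -69 and h_3·M_3 + 2h_3·M_4 = 6(S'(8) - Δ_3) = -48.
Solving: M_0 = -1495/61, M_1 = 1771/122, M_2 = -400/61, M_3 = 446/61, M_4 = -955/61.
On [5, 6], S(x) = -3 + 120/61·(x - 5) - 200/61·(x - 5)² + 141/61·(x - 5)³.
With (x - 5) = 1/2: S(11/2) = -1243/488.

-2.5471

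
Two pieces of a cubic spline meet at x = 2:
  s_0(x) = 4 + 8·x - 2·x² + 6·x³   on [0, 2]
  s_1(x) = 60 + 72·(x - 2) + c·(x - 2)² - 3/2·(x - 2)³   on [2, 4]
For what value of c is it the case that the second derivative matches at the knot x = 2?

s_0''(x) = -4 + 36·x, so s_0''(2) = 68. On the right, s_1''(2) = 2c, so c = 34.

34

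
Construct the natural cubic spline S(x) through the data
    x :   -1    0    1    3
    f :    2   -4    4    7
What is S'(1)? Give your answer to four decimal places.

Write σ_i for S''(x_i). With h_i = 1, 1, 2 and divided differences Δ_i = -6, 8, 3/2, the continuity of S' gives the tridiagonal system
  1·σ_0 + 4·σ_1 + 1·σ_2 = 6(Δ_1 - Δ_0) = 84
  1·σ_1 + 6·σ_2 + 2·σ_3 = 6(Δ_2 - Δ_1) = -39
Natural end conditions: σ_0 = σ_3 = 0.
Hence σ_0 = 0, σ_1 = 543/23, σ_2 = -240/23, σ_3 = 0.
On [1, 3], S'(x) = b_2 + 2c_2·(x - 1) + 3d_2·(x - 1)² with b_2 = Δ_2 - h_2(2σ_2 + σ_3)/6 = 389/46, c_2 = σ_2/2 = -120/23, d_2 = (σ_3 - σ_2)/(6h_2) = 20/23. So S'(1) = 389/46.

8.4565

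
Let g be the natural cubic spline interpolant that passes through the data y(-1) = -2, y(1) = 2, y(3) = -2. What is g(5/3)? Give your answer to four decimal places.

Let m_i = g''(x_i). Step sizes h_i = 2, 2; slopes of the chords Δ_i = (y_(i+1) - y_i)/h_i = 2, -2.
  2·m_0 + 8·m_1 + 2·m_2 = 6(Δ_1 - Δ_0) = -24
Natural end conditions: m_0 = m_2 = 0.
Solving the tridiagonal system: m_0 = 0, m_1 = -3, m_2 = 0.
On [1, 3], g(t) = 2 + 0·(t - 1) - 3/2·(t - 1)² + 1/4·(t - 1)³.
With (t - 1) = 2/3: g(5/3) = 38/27.

1.4074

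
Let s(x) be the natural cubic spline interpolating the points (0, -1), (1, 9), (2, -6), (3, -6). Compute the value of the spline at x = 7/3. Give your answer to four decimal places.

Write M_i for s''(x_i). With h_i = 1, 1, 1 and divided differences Δ_i = 10, -15, 0, the continuity of s' gives the tridiagonal system
  1·M_0 + 4·M_1 + 1·M_2 = 6(Δ_1 - Δ_0) = -150
  1·M_1 + 4·M_2 + 1·M_3 = 6(Δ_2 - Δ_1) = 90
Natural end conditions: M_0 = M_3 = 0.
Solving the tridiagonal system: M_0 = 0, M_1 = -46, M_2 = 34, M_3 = 0.
On [2, 3], s(x) = -6 - 34/3·(x - 2) + 17·(x - 2)² - 17/3·(x - 2)³.
With (x - 2) = 1/3: s(7/3) = -656/81.

-8.0988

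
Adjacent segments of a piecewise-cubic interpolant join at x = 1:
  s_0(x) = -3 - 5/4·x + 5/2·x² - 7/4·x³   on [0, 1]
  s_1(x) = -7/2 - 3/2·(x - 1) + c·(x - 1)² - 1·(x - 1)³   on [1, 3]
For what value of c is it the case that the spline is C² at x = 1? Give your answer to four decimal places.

s_0''(x) = 5 - 21/2·x, so s_0''(1) = -11/2. On the right, s_1''(1) = 2c, so c = -11/4.

-2.7500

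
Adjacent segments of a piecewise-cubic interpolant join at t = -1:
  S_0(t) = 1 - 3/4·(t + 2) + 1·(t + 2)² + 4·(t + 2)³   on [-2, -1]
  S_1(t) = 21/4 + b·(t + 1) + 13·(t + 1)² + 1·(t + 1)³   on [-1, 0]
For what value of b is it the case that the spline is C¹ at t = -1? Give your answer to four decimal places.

S_0'(t) = -3/4 + 2·(t + 2) + 12·(t + 2)², so S_0'(-1) = 53/4. On the right, S_1'(-1) = b, so b = 53/4.

13.2500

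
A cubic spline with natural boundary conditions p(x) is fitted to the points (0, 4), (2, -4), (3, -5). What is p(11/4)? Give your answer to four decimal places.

Write M_i for p''(x_i). With h_i = 2, 1 and divided differences Δ_i = -4, -1, the continuity of p' gives the tridiagonal system
  2·M_0 + 6·M_1 + 1·M_2 = 6(Δ_1 - Δ_0) = 18
Natural end conditions: M_0 = M_2 = 0.
Forward elimination and back-substitution give M_0 = 0, M_1 = 3, M_2 = 0.
On [2, 3], p(x) = -4 - 2·(x - 2) + 3/2·(x - 2)² - 1/2·(x - 2)³.
With (x - 2) = 3/4: p(11/4) = -623/128.

-4.8672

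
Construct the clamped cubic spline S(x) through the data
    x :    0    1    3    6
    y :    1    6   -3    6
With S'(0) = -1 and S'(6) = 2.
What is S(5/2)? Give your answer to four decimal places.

Write M_i for S''(x_i). With h_i = 1, 2, 3 and divided differences Δ_i = 5, -9/2, 3, the continuity of S' gives the tridiagonal system
  1·M_0 + 6·M_1 + 2·M_2 = 6(Δ_1 - Δ_0) = -57
  2·M_1 + 10·M_2 + 3·M_3 = 6(Δ_2 - Δ_1) = 45
Clamped end conditions give two more equations: 2h_0·M_0 + h_0·M_1 = 6(Δ_0 - S'(0)) = 36 and h_2·M_2 + 2h_2·M_3 = 6(S'(6) - Δ_2) = -6.
Forward elimination and back-substitution give M_0 = 505/19, M_1 = -326/19, M_2 = 184/19, M_3 = -111/19.
On [1, 3], S(x) = 6 + 141/38·(x - 1) - 163/19·(x - 1)² + 85/38·(x - 1)³.
With (x - 1) = 3/2: S(5/2) = -3/16.

-0.1875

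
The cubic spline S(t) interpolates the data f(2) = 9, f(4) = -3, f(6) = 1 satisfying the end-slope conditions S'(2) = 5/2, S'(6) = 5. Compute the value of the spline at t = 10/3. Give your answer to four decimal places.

With m_i denoting the second derivative at x_i, h_i = 2, 2, and Δ_i = (y_(i+1) − y_i)/h_i = -6, 2:
  2·m_0 + 8·m_1 + 2·m_2 = 6(Δ_1 - Δ_0) = 48
Clamped end conditions give two more equations: 2h_0·m_0 + h_0·m_1 = 6(Δ_0 - S'(2)) = -51 and h_1·m_1 + 2h_1·m_2 = 6(S'(6) - Δ_1) = 18.
Solving the tridiagonal system: m_0 = -145/8, m_1 = 43/4, m_2 = -7/8.
On [2, 4], S(t) = 9 + 5/2·(t - 2) - 145/16·(t - 2)² + 77/32·(t - 2)³.
With (t - 2) = 4/3: S(10/3) = 52/27.

1.9259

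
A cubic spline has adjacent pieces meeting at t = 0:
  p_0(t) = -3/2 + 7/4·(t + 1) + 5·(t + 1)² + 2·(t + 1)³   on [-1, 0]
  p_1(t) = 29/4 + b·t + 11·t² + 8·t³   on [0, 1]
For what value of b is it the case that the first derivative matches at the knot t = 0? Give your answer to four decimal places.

17.7500

p_0'(t) = 7/4 + 10·(t + 1) + 6·(t + 1)², so p_0'(0) = 71/4. On the right, p_1'(0) = b, so b = 71/4.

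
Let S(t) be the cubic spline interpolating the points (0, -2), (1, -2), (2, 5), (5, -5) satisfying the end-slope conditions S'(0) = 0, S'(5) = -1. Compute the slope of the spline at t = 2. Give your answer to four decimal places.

Put M_i = S'' at the i-th knot. Here h = (1, 1, 3) and Δ = (0, 7, -10/3), so the interior equations h_(i-1)·M_(i-1) + 2(h_(i-1)+h_i)·M_i + h_i·M_(i+1) = 6(Δ_i − Δ_(i-1)) read
  1·M_0 + 4·M_1 + 1·M_2 = 6(Δ_1 - Δ_0) = 42
  1·M_1 + 8·M_2 + 3·M_3 = 6(Δ_2 - Δ_1) = -62
Clamped end conditions give two more equations: 2h_0·M_0 + h_0·M_1 = 6(Δ_0 - S'(0)) = 0 and h_2·M_2 + 2h_2·M_3 = 6(S'(5) - Δ_2) = 14.
Solving: M_0 = -228/29, M_1 = 456/29, M_2 = -378/29, M_3 = 770/87.
On [2, 5], S'(t) = b_2 + 2c_2·(t - 2) + 3d_2·(t - 2)² with b_2 = Δ_2 - h_2(2M_2 + M_3)/6 = 153/29, c_2 = M_2/2 = -189/29, d_2 = (M_3 - M_2)/(6h_2) = 952/783. So S'(2) = 153/29.

5.2759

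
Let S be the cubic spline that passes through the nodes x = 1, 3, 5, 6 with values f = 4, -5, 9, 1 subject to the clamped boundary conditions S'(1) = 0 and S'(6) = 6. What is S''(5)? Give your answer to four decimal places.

Put σ_i = S'' at the i-th knot. Here h = (2, 2, 1) and Δ = (-9/2, 7, -8), so the interior equations h_(i-1)·σ_(i-1) + 2(h_(i-1)+h_i)·σ_i + h_i·σ_(i+1) = 6(Δ_i − Δ_(i-1)) read
  2·σ_0 + 8·σ_1 + 2·σ_2 = 6(Δ_1 - Δ_0) = 69
  2·σ_1 + 6·σ_2 + 1·σ_3 = 6(Δ_2 - Δ_1) = -90
Clamped end conditions give two more equations: 2h_0·σ_0 + h_0·σ_1 = 6(Δ_0 - S'(1)) = -27 and h_2·σ_2 + 2h_2·σ_3 = 6(S'(6) - Δ_2) = 84.
Forward elimination and back-substitution give σ_0 = -789/46, σ_1 = 957/46, σ_2 = -726/23, σ_3 = 1329/23.

-31.5652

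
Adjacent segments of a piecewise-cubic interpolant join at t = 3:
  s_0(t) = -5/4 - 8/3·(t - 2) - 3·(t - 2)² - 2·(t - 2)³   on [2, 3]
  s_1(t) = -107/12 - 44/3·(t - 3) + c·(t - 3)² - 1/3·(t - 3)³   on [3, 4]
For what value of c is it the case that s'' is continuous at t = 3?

-9

s_0''(t) = -6 - 12·(t - 2), so s_0''(3) = -18. On the right, s_1''(3) = 2c, so c = -9.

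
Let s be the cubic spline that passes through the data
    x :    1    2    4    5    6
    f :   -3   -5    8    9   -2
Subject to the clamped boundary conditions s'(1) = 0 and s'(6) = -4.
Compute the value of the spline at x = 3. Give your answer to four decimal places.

Let M_i = s''(x_i). Step sizes h_i = 1, 2, 1, 1; slopes of the chords Δ_i = (y_(i+1) - y_i)/h_i = -2, 13/2, 1, -11.
  1·M_0 + 6·M_1 + 2·M_2 = 6(Δ_1 - Δ_0) = 51
  2·M_1 + 6·M_2 + 1·M_3 = 6(Δ_2 - Δ_1) = -33
  1·M_2 + 4·M_3 + 1·M_4 = 6(Δ_3 - Δ_2) = -72
Clamped end conditions give two more equations: 2h_0·M_0 + h_0·M_1 = 6(Δ_0 - s'(1)) = -12 and h_3·M_3 + 2h_3·M_4 = 6(s'(6) - Δ_3) = 42.
Solving: M_0 = -779/64, M_1 = 395/32, M_2 = -697/128, M_3 = -1601/64, M_4 = 4289/128.
On [2, 4], s(x) = -5 + 11/128·(x - 2) + 395/64·(x - 2)² - 759/512·(x - 2)³.
With (x - 2) = 1: s(3) = -115/512.

-0.2246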